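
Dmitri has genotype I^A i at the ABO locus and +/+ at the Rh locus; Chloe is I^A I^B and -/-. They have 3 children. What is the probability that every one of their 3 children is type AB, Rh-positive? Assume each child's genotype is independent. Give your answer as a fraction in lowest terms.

1/64

ABO cross I^A i × I^A I^B → 1/2 A, 1/4 B, 1/4 AB.
Rh cross +/+ × -/- → 1 Rh+; so P(type AB, Rh-positive) = 1/4 × 1 = 1/4 per child.
All 3 independent: (1/4)^3 = 1/64.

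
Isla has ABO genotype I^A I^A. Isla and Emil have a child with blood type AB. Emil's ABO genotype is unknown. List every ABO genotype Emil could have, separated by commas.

I^A I^B, I^B I^B, I^B i

For each candidate genotype of Emil, check whether crossing it with I^A I^A can produce every observed child phenotype.
  I^A I^A → possible child types {A} ✗
  I^A I^B → possible child types {A, AB} ✓
  I^A i → possible child types {A} ✗
  I^B I^B → possible child types {AB} ✓
  I^B i → possible child types {A, AB} ✓
  i i → possible child types {A} ✗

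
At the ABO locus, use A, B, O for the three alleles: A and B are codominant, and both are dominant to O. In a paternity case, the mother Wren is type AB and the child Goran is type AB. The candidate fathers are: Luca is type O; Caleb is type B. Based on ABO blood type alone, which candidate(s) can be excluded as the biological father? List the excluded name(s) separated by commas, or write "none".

Luca

A candidate is excluded only if no genotype consistent with his phenotype could produce a type AB child with a type AB mother.
Luca (type O): no genotype consistent with that phenotype can produce a type-AB child with a type-AB mother.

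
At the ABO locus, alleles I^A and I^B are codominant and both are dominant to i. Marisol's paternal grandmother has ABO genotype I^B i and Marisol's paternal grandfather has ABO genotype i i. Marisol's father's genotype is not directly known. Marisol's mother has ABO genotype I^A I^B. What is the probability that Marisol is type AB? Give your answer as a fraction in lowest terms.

1/8

Marisol's father's ABO genotype from I^B i × i i: 1/2 I^B i, 1/2 i i.
Crossing each possibility with the mother I^A I^B and summing P(type AB): 1/2·1/4 + 1/2·0 = 1/8.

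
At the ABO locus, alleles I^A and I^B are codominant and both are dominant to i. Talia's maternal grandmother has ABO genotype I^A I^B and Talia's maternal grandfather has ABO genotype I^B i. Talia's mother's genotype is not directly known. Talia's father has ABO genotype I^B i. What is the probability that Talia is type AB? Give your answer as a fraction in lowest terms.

Talia's mother's ABO genotype from I^A I^B × I^B i: 1/4 I^A I^B, 1/4 I^A i, 1/4 I^B I^B, 1/4 I^B i.
Crossing each possibility with the father I^B i and summing P(type AB): 1/4·1/4 + 1/4·1/4 + 1/4·0 + 1/4·0 = 1/8.

1/8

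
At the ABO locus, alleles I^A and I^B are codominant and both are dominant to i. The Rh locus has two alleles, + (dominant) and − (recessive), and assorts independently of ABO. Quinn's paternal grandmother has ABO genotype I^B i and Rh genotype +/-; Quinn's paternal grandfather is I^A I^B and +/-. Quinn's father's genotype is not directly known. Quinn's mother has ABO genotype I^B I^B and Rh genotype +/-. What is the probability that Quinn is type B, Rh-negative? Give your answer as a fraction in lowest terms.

Quinn's father's ABO genotype from I^B i × I^A I^B: 1/4 I^A I^B, 1/4 I^A i, 1/4 I^B I^B, 1/4 I^B i.
Crossing each possibility with the mother I^B I^B and summing P(type B): 1/4·1/2 + 1/4·1/2 + 1/4·1 + 1/4·1 = 3/4.
Similarly for Rh via the father's Rh distribution: P(Rh-) = 1/4.
Independent loci: 3/4 × 1/4 = 3/16.

3/16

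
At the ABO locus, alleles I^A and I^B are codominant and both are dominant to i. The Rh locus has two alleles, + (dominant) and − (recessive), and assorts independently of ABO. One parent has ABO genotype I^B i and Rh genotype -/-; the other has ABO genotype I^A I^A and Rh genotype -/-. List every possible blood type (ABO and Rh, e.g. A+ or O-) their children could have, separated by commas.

A-, AB-

Gametes from I^B i × I^A I^A give offspring ABO genotypes I^A I^B, I^A i, i.e. phenotypes A, AB.
Rh cross -/- × -/- → phenotypes Rh-.
Combining independently: A-, AB-.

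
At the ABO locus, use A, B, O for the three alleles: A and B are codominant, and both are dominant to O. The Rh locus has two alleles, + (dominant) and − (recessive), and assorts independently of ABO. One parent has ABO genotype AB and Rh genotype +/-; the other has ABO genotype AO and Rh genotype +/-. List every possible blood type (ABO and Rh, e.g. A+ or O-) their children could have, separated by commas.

Gametes from AB × AO give offspring ABO genotypes AA, AB, AO, BO, i.e. phenotypes A, B, AB.
Rh cross +/- × +/- → phenotypes Rh+, Rh-.
Combining independently: A+, A-, B+, B-, AB+, AB-.

A+, A-, B+, B-, AB+, AB-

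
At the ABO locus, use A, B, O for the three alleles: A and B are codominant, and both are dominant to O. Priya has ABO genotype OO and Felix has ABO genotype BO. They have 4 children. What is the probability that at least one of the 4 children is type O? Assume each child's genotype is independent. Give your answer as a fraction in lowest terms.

ABO cross OO × BO → 1/2 O, 1/2 B.
So P(type O) = 1/2 per child.
P(none) = (1/2)^4 = 1/16; P(at least one) = 1 − 1/16 = 15/16.

15/16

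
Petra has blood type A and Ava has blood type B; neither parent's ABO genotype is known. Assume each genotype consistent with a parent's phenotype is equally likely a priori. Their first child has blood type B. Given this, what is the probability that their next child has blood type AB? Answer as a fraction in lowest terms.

Possible genotypes: Petra ∈ {I^A I^A, I^A i}; Ava ∈ {I^B I^B, I^B i}.
Weight each parental genotype pair by prior × P(type-B child):
  I^A i × I^B I^B: posterior weight 2/3; P(next child type AB) = 1/2.
  I^A i × I^B i: posterior weight 1/3; P(next child type AB) = 1/4.
Weighted sum = 5/12.

5/12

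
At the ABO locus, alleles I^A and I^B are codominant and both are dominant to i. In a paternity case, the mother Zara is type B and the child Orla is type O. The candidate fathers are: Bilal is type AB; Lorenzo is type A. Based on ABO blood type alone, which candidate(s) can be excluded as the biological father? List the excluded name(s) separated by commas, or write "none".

Bilal

A candidate is excluded only if no genotype consistent with his phenotype could produce a type O child with a type B mother.
Bilal (type AB): no genotype consistent with that phenotype can produce a type-O child with a type-B mother.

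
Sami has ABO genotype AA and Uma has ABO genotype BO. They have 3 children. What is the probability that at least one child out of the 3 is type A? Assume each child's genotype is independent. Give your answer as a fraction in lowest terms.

7/8

ABO cross AA × BO → 1/2 A, 1/2 AB.
So P(type A) = 1/2 per child.
P(none) = (1/2)^3 = 1/8; P(at least one) = 1 − 1/8 = 7/8.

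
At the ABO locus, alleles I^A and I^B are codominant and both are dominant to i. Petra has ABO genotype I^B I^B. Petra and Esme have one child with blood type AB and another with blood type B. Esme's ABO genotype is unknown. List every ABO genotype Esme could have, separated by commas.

For each candidate genotype of Esme, check whether crossing it with I^B I^B can produce every observed child phenotype.
  I^A I^A → possible child types {AB} ✗
  I^A I^B → possible child types {B, AB} ✓
  I^A i → possible child types {B, AB} ✓
  I^B I^B → possible child types {B} ✗
  I^B i → possible child types {B} ✗
  i i → possible child types {B} ✗

I^A I^B, I^A i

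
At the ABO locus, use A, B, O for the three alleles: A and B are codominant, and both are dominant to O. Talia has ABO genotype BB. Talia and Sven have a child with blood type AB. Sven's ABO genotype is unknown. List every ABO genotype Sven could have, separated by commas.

For each candidate genotype of Sven, check whether crossing it with BB can produce every observed child phenotype.
  AA → possible child types {AB} ✓
  AB → possible child types {B, AB} ✓
  AO → possible child types {B, AB} ✓
  BB → possible child types {B} ✗
  BO → possible child types {B} ✗
  OO → possible child types {B} ✗

AA, AB, AO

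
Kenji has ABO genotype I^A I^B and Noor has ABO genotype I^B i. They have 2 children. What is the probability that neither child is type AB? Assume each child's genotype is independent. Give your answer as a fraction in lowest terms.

9/16

ABO cross I^A I^B × I^B i → 1/4 A, 1/2 B, 1/4 AB.
So P(type AB) = 1/4 per child.
P(not type AB) = 3/4 for one child; (3/4)^2 = 9/16.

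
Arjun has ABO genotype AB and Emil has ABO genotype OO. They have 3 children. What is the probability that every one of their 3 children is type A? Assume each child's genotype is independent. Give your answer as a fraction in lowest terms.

1/8

ABO cross AB × OO → 1/2 A, 1/2 B.
So P(type A) = 1/2 per child.
All 3 independent: (1/2)^3 = 1/8.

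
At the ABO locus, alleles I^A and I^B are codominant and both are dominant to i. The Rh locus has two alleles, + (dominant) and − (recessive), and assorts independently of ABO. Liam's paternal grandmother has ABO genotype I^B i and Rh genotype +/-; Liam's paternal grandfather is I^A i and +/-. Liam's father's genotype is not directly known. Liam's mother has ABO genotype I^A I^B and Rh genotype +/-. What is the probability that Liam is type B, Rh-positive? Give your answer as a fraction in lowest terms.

Liam's father's ABO genotype from I^B i × I^A i: 1/4 I^A I^B, 1/4 I^A i, 1/4 I^B i, 1/4 i i.
Crossing each possibility with the mother I^A I^B and summing P(type B): 1/4·1/4 + 1/4·1/4 + 1/4·1/2 + 1/4·1/2 = 3/8.
Similarly for Rh via the father's Rh distribution: P(Rh+) = 3/4.
Independent loci: 3/8 × 3/4 = 9/32.

9/32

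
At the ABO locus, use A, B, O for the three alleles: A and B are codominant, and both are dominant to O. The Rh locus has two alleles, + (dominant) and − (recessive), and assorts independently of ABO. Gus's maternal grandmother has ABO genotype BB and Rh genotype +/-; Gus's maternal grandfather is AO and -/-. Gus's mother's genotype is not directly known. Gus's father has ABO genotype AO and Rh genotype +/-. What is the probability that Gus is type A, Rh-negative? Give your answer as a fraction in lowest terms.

Gus's mother's ABO genotype from BB × AO: 1/2 AB, 1/2 BO.
Crossing each possibility with the father AO and summing P(type A): 1/2·1/2 + 1/2·1/4 = 3/8.
Similarly for Rh via the mother's Rh distribution: P(Rh-) = 3/8.
Independent loci: 3/8 × 3/8 = 9/64.

9/64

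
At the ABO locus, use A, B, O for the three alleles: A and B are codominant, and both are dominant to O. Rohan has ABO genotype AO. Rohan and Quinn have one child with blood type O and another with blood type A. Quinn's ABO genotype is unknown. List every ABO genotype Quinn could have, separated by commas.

For each candidate genotype of Quinn, check whether crossing it with AO can produce every observed child phenotype.
  AA → possible child types {A} ✗
  AB → possible child types {A, B, AB} ✗
  AO → possible child types {O, A} ✓
  BB → possible child types {B, AB} ✗
  BO → possible child types {O, A, B, AB} ✓
  OO → possible child types {O, A} ✓

AO, BO, OO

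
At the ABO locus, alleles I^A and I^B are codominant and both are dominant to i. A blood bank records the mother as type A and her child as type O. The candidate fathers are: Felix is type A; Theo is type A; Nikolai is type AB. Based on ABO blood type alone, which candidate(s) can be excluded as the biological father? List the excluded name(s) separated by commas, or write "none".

Nikolai

A candidate is excluded only if no genotype consistent with his phenotype could produce a type O child with a type A mother.
Nikolai (type AB): no genotype consistent with that phenotype can produce a type-O child with a type-A mother.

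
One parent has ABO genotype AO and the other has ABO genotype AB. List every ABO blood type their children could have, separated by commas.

A, B, AB

Gametes from AO × AB give offspring ABO genotypes AA, AB, AO, BO, i.e. phenotypes A, B, AB.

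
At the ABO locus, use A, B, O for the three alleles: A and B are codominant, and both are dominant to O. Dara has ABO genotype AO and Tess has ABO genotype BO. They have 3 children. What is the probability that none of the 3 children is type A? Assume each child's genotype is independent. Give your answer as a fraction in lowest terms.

ABO cross AO × BO → 1/4 O, 1/4 A, 1/4 B, 1/4 AB.
So P(type A) = 1/4 per child.
P(not type A) = 3/4 for one child; (3/4)^3 = 27/64.

27/64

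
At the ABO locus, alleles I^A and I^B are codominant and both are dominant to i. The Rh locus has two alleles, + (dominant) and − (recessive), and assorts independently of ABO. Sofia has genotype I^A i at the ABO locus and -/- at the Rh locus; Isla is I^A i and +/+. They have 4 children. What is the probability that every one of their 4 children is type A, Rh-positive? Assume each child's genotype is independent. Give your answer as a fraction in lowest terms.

81/256

ABO cross I^A i × I^A i → 1/4 O, 3/4 A.
Rh cross -/- × +/+ → 1 Rh+; so P(type A, Rh-positive) = 3/4 × 1 = 3/4 per child.
All 4 independent: (3/4)^4 = 81/256.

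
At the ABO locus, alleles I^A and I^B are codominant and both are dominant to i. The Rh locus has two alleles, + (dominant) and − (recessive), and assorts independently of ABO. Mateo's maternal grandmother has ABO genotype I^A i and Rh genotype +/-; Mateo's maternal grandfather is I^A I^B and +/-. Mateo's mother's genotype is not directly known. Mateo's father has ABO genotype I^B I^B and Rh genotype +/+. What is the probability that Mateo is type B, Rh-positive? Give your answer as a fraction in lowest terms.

Mateo's mother's ABO genotype from I^A i × I^A I^B: 1/4 I^A I^A, 1/4 I^A I^B, 1/4 I^A i, 1/4 I^B i.
Crossing each possibility with the father I^B I^B and summing P(type B): 1/4·0 + 1/4·1/2 + 1/4·1/2 + 1/4·1 = 1/2.
Similarly for Rh via the mother's Rh distribution: P(Rh+) = 1.
Independent loci: 1/2 × 1 = 1/2.

1/2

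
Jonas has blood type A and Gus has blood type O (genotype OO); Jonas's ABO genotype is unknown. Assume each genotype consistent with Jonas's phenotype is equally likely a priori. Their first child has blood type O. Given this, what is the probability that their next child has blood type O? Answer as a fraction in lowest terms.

1/2

Possible genotypes: Jonas ∈ {AA, AO}; Gus ∈ {OO}.
Weight each parental genotype pair by prior × P(type-O child):
  AO × OO: posterior weight 1; P(next child type O) = 1/2.
Weighted sum = 1/2.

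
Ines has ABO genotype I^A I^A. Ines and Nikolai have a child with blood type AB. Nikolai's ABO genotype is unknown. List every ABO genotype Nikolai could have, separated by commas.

I^A I^B, I^B I^B, I^B i

For each candidate genotype of Nikolai, check whether crossing it with I^A I^A can produce every observed child phenotype.
  I^A I^A → possible child types {A} ✗
  I^A I^B → possible child types {A, AB} ✓
  I^A i → possible child types {A} ✗
  I^B I^B → possible child types {AB} ✓
  I^B i → possible child types {A, AB} ✓
  i i → possible child types {A} ✗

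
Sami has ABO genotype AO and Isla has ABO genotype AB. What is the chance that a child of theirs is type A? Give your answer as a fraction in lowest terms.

1/2

ABO cross AO × AB → offspring phenotypes: 1/2 A, 1/4 B, 1/4 AB.
So P(type A) = 1/2.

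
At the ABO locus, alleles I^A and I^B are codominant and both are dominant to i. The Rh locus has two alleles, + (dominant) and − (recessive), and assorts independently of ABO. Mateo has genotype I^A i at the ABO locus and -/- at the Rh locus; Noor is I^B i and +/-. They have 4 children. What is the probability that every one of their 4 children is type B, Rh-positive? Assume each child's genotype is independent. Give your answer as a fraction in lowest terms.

ABO cross I^A i × I^B i → 1/4 O, 1/4 A, 1/4 B, 1/4 AB.
Rh cross -/- × +/- → 1/2 Rh+, 1/2 Rh-; so P(type B, Rh-positive) = 1/4 × 1/2 = 1/8 per child.
All 4 independent: (1/8)^4 = 1/4096.

1/4096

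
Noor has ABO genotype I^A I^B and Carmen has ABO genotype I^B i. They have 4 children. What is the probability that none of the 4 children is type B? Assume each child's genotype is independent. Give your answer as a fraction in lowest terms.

1/16

ABO cross I^A I^B × I^B i → 1/4 A, 1/2 B, 1/4 AB.
So P(type B) = 1/2 per child.
P(not type B) = 1/2 for one child; (1/2)^4 = 1/16.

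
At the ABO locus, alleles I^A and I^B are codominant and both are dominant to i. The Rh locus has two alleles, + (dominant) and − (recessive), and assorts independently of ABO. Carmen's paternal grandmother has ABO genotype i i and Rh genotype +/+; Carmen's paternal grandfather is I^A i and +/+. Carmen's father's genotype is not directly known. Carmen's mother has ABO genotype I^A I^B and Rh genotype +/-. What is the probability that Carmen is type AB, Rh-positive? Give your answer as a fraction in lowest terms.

Carmen's father's ABO genotype from i i × I^A i: 1/2 I^A i, 1/2 i i.
Crossing each possibility with the mother I^A I^B and summing P(type AB): 1/2·1/4 + 1/2·0 = 1/8.
Similarly for Rh via the father's Rh distribution: P(Rh+) = 1.
Independent loci: 1/8 × 1 = 1/8.

1/8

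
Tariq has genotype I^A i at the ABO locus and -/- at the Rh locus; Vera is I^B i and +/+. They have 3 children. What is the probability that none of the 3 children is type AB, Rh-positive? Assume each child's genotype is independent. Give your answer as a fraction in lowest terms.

27/64

ABO cross I^A i × I^B i → 1/4 O, 1/4 A, 1/4 B, 1/4 AB.
Rh cross -/- × +/+ → 1 Rh+; so P(type AB, Rh-positive) = 1/4 × 1 = 1/4 per child.
P(not type AB, Rh-positive) = 3/4 for one child; (3/4)^3 = 27/64.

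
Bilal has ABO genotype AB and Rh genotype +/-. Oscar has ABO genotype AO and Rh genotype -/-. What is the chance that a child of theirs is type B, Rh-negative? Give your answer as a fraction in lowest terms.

1/8

ABO cross AB × AO → offspring phenotypes: 1/2 A, 1/4 B, 1/4 AB.
Rh cross +/- × -/- → 1/2 Rh+, 1/2 Rh-.
Independent loci: P(type B, Rh-negative) = 1/4 × 1/2 = 1/8.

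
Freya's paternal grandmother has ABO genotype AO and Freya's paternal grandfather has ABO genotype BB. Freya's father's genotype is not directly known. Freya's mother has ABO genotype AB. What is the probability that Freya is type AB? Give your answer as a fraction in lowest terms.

Freya's father's ABO genotype from AO × BB: 1/2 AB, 1/2 BO.
Crossing each possibility with the mother AB and summing P(type AB): 1/2·1/2 + 1/2·1/4 = 3/8.

3/8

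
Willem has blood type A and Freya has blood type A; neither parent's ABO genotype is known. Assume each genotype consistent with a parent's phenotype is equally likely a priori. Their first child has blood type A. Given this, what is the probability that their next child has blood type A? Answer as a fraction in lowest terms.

Possible genotypes: Willem ∈ {AA, AO}; Freya ∈ {AA, AO}.
Weight each parental genotype pair by prior × P(type-A child):
  AA × AA: posterior weight 4/15; P(next child type A) = 1.
  AA × AO: posterior weight 4/15; P(next child type A) = 1.
  AO × AA: posterior weight 4/15; P(next child type A) = 1.
  AO × AO: posterior weight 1/5; P(next child type A) = 3/4.
Weighted sum = 19/20.

19/20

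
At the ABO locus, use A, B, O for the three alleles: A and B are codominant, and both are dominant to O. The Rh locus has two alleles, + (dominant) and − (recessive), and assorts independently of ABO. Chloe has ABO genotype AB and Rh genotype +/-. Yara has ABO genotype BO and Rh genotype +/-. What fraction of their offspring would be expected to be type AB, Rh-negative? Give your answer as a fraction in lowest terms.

1/16

ABO cross AB × BO → offspring phenotypes: 1/4 A, 1/2 B, 1/4 AB.
Rh cross +/- × +/- → 3/4 Rh+, 1/4 Rh-.
Independent loci: P(type AB, Rh-negative) = 1/4 × 1/4 = 1/16.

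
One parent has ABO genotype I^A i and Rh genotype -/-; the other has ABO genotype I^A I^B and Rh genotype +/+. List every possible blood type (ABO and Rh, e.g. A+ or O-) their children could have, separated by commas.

A+, B+, AB+

Gametes from I^A i × I^A I^B give offspring ABO genotypes I^A I^A, I^A I^B, I^A i, I^B i, i.e. phenotypes A, B, AB.
Rh cross -/- × +/+ → phenotypes Rh+.
Combining independently: A+, B+, AB+.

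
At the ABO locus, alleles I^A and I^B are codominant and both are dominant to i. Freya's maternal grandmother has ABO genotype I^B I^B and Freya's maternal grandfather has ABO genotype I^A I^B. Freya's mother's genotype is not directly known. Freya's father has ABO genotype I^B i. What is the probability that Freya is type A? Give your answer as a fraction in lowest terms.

Freya's mother's ABO genotype from I^B I^B × I^A I^B: 1/2 I^A I^B, 1/2 I^B I^B.
Crossing each possibility with the father I^B i and summing P(type A): 1/2·1/4 + 1/2·0 = 1/8.

1/8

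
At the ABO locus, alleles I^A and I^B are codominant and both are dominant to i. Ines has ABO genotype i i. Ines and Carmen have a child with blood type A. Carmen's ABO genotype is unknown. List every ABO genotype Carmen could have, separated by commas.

I^A I^A, I^A I^B, I^A i

For each candidate genotype of Carmen, check whether crossing it with i i can produce every observed child phenotype.
  I^A I^A → possible child types {A} ✓
  I^A I^B → possible child types {A, B} ✓
  I^A i → possible child types {O, A} ✓
  I^B I^B → possible child types {B} ✗
  I^B i → possible child types {O, B} ✗
  i i → possible child types {O} ✗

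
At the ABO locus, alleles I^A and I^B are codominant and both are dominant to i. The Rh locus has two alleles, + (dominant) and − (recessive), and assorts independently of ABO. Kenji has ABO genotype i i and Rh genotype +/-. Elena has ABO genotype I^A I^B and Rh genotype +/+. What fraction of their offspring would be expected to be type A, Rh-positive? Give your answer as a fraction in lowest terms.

ABO cross i i × I^A I^B → offspring phenotypes: 1/2 A, 1/2 B.
Rh cross +/- × +/+ → 1 Rh+.
Independent loci: P(type A, Rh-positive) = 1/2 × 1 = 1/2.

1/2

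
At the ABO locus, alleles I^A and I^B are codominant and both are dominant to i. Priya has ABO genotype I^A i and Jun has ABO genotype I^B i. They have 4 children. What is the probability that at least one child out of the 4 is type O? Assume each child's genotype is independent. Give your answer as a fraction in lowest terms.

ABO cross I^A i × I^B i → 1/4 O, 1/4 A, 1/4 B, 1/4 AB.
So P(type O) = 1/4 per child.
P(none) = (3/4)^4 = 81/256; P(at least one) = 1 − 81/256 = 175/256.

175/256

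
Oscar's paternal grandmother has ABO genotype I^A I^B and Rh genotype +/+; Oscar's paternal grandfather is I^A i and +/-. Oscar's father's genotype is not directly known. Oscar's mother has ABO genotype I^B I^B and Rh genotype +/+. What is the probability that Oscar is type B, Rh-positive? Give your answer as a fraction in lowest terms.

1/2

Oscar's father's ABO genotype from I^A I^B × I^A i: 1/4 I^A I^A, 1/4 I^A I^B, 1/4 I^A i, 1/4 I^B i.
Crossing each possibility with the mother I^B I^B and summing P(type B): 1/4·0 + 1/4·1/2 + 1/4·1/2 + 1/4·1 = 1/2.
Similarly for Rh via the father's Rh distribution: P(Rh+) = 1.
Independent loci: 1/2 × 1 = 1/2.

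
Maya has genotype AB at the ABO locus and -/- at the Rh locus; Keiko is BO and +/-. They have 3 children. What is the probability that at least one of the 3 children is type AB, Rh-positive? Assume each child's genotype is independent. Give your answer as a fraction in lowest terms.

169/512

ABO cross AB × BO → 1/4 A, 1/2 B, 1/4 AB.
Rh cross -/- × +/- → 1/2 Rh+, 1/2 Rh-; so P(type AB, Rh-positive) = 1/4 × 1/2 = 1/8 per child.
P(none) = (7/8)^3 = 343/512; P(at least one) = 1 − 343/512 = 169/512.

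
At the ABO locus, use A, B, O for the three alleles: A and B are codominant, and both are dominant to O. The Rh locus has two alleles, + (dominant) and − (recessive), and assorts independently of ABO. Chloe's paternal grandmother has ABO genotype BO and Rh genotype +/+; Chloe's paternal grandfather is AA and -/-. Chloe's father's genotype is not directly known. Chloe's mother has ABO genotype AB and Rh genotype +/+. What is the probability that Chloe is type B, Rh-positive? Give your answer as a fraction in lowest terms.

1/4

Chloe's father's ABO genotype from BO × AA: 1/2 AB, 1/2 AO.
Crossing each possibility with the mother AB and summing P(type B): 1/2·1/4 + 1/2·1/4 = 1/4.
Similarly for Rh via the father's Rh distribution: P(Rh+) = 1.
Independent loci: 1/4 × 1 = 1/4.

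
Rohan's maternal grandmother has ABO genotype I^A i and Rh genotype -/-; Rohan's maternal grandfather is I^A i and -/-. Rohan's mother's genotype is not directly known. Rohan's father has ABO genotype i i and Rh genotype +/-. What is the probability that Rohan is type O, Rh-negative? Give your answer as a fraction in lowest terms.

Rohan's mother's ABO genotype from I^A i × I^A i: 1/4 I^A I^A, 1/2 I^A i, 1/4 i i.
Crossing each possibility with the father i i and summing P(type O): 1/4·0 + 1/2·1/2 + 1/4·1 = 1/2.
Similarly for Rh via the mother's Rh distribution: P(Rh-) = 1/2.
Independent loci: 1/2 × 1/2 = 1/4.

1/4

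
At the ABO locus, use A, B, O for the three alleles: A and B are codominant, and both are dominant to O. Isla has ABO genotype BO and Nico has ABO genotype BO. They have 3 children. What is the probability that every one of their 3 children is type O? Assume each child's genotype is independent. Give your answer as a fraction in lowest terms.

1/64

ABO cross BO × BO → 1/4 O, 3/4 B.
So P(type O) = 1/4 per child.
All 3 independent: (1/4)^3 = 1/64.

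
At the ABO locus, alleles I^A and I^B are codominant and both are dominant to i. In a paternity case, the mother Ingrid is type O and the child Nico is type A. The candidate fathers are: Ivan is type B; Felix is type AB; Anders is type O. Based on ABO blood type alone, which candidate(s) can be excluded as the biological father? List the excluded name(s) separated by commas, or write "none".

Ivan, Anders

A candidate is excluded only if no genotype consistent with his phenotype could produce a type A child with a type O mother.
Ivan (type B): no genotype consistent with that phenotype can produce a type-A child with a type-O mother.
Anders (type O): no genotype consistent with that phenotype can produce a type-A child with a type-O mother.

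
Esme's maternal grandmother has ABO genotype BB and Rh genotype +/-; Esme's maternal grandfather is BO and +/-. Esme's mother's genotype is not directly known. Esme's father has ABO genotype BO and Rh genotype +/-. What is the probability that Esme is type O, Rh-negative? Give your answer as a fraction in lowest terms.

1/32

Esme's mother's ABO genotype from BB × BO: 1/2 BB, 1/2 BO.
Crossing each possibility with the father BO and summing P(type O): 1/2·0 + 1/2·1/4 = 1/8.
Similarly for Rh via the mother's Rh distribution: P(Rh-) = 1/4.
Independent loci: 1/8 × 1/4 = 1/32.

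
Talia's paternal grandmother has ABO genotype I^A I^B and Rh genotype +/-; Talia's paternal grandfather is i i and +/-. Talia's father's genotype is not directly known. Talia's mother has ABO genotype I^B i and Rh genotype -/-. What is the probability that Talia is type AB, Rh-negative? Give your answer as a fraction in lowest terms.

Talia's father's ABO genotype from I^A I^B × i i: 1/2 I^A i, 1/2 I^B i.
Crossing each possibility with the mother I^B i and summing P(type AB): 1/2·1/4 + 1/2·0 = 1/8.
Similarly for Rh via the father's Rh distribution: P(Rh-) = 1/2.
Independent loci: 1/8 × 1/2 = 1/16.

1/16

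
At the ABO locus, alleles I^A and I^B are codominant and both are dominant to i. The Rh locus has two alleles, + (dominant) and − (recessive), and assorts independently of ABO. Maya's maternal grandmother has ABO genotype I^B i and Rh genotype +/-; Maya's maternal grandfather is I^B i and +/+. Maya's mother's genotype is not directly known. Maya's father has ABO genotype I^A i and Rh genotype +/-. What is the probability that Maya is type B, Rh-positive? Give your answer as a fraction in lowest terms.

Maya's mother's ABO genotype from I^B i × I^B i: 1/4 I^B I^B, 1/2 I^B i, 1/4 i i.
Crossing each possibility with the father I^A i and summing P(type B): 1/4·1/2 + 1/2·1/4 + 1/4·0 = 1/4.
Similarly for Rh via the mother's Rh distribution: P(Rh+) = 7/8.
Independent loci: 1/4 × 7/8 = 7/32.

7/32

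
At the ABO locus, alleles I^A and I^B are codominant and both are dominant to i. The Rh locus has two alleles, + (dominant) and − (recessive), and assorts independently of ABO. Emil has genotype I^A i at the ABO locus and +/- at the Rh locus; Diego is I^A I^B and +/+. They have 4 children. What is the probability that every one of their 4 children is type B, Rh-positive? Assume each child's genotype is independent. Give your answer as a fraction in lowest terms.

1/256

ABO cross I^A i × I^A I^B → 1/2 A, 1/4 B, 1/4 AB.
Rh cross +/- × +/+ → 1 Rh+; so P(type B, Rh-positive) = 1/4 × 1 = 1/4 per child.
All 4 independent: (1/4)^4 = 1/256.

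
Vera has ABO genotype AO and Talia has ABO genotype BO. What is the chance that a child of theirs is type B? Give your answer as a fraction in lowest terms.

ABO cross AO × BO → offspring phenotypes: 1/4 O, 1/4 A, 1/4 B, 1/4 AB.
So P(type B) = 1/4.

1/4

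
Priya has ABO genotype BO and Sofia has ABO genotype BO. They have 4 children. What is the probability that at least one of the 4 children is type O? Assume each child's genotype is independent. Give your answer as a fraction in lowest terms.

175/256

ABO cross BO × BO → 1/4 O, 3/4 B.
So P(type O) = 1/4 per child.
P(none) = (3/4)^4 = 81/256; P(at least one) = 1 − 81/256 = 175/256.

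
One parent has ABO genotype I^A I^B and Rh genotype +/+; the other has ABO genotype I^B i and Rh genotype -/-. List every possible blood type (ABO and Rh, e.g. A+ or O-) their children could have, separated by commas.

A+, B+, AB+

Gametes from I^A I^B × I^B i give offspring ABO genotypes I^A I^B, I^A i, I^B I^B, I^B i, i.e. phenotypes A, B, AB.
Rh cross +/+ × -/- → phenotypes Rh+.
Combining independently: A+, B+, AB+.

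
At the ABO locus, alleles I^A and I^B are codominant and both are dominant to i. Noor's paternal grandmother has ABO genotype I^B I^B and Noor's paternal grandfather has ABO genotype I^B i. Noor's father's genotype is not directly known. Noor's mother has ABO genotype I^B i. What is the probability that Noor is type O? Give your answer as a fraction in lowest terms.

1/8

Noor's father's ABO genotype from I^B I^B × I^B i: 1/2 I^B I^B, 1/2 I^B i.
Crossing each possibility with the mother I^B i and summing P(type O): 1/2·0 + 1/2·1/4 = 1/8.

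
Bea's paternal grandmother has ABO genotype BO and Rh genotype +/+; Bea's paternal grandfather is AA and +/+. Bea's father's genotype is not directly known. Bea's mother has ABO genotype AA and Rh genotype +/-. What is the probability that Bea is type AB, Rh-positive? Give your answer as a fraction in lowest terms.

1/4

Bea's father's ABO genotype from BO × AA: 1/2 AB, 1/2 AO.
Crossing each possibility with the mother AA and summing P(type AB): 1/2·1/2 + 1/2·0 = 1/4.
Similarly for Rh via the father's Rh distribution: P(Rh+) = 1.
Independent loci: 1/4 × 1 = 1/4.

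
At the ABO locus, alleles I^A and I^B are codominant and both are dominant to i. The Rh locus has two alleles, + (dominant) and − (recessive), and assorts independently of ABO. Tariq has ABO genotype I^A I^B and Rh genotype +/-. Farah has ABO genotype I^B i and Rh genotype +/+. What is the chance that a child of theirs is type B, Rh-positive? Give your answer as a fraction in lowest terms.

ABO cross I^A I^B × I^B i → offspring phenotypes: 1/4 A, 1/2 B, 1/4 AB.
Rh cross +/- × +/+ → 1 Rh+.
Independent loci: P(type B, Rh-positive) = 1/2 × 1 = 1/2.

1/2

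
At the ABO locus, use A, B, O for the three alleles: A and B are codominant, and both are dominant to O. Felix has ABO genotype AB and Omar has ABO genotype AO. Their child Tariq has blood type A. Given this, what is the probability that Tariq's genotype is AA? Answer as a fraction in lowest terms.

1/2

Cross AB × AO → 1/4 AA, 1/4 AB, 1/4 AO, 1/4 BO.
Type-A genotypes among offspring: AA (1/4), AO (1/4); total 1/2.
P(AA | type A) = (1/4) / (1/2) = 1/2.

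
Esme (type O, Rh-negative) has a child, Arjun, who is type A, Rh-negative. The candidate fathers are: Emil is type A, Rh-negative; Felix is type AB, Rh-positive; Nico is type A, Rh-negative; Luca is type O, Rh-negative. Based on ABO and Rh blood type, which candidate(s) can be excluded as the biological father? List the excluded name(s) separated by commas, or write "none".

A candidate is excluded only if no genotype consistent with his phenotype could produce a type A, Rh-negative child with a type O, Rh-negative mother.
Luca (type O, Rh-): no genotype consistent with that phenotype can produce a type-A Rh- child with a type-O mother.

Luca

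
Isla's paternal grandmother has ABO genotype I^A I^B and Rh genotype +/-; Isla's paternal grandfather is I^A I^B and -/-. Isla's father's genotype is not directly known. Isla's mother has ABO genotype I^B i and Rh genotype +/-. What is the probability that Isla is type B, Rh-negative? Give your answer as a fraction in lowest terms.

3/16

Isla's father's ABO genotype from I^A I^B × I^A I^B: 1/4 I^A I^A, 1/2 I^A I^B, 1/4 I^B I^B.
Crossing each possibility with the mother I^B i and summing P(type B): 1/4·0 + 1/2·1/2 + 1/4·1 = 1/2.
Similarly for Rh via the father's Rh distribution: P(Rh-) = 3/8.
Independent loci: 1/2 × 3/8 = 3/16.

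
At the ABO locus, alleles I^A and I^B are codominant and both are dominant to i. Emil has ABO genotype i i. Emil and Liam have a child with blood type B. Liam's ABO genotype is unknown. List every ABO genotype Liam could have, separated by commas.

I^A I^B, I^B I^B, I^B i

For each candidate genotype of Liam, check whether crossing it with i i can produce every observed child phenotype.
  I^A I^A → possible child types {A} ✗
  I^A I^B → possible child types {A, B} ✓
  I^A i → possible child types {O, A} ✗
  I^B I^B → possible child types {B} ✓
  I^B i → possible child types {O, B} ✓
  i i → possible child types {O} ✗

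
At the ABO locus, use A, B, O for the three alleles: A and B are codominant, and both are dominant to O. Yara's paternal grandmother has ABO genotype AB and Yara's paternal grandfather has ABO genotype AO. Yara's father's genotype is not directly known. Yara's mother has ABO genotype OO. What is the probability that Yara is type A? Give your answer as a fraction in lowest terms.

1/2

Yara's father's ABO genotype from AB × AO: 1/4 AA, 1/4 AB, 1/4 AO, 1/4 BO.
Crossing each possibility with the mother OO and summing P(type A): 1/4·1 + 1/4·1/2 + 1/4·1/2 + 1/4·0 = 1/2.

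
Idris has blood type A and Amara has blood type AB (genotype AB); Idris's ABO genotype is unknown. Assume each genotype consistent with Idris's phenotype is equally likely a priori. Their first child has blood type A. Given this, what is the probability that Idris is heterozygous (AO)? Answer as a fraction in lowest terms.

1/2

Possible genotypes: Idris ∈ {AA, AO}; Amara ∈ {AB}.
Weight each parental genotype pair by prior × P(type-A child):
  AA × AB: posterior weight 1/2.
  AO × AB: posterior weight 1/2.
Sum the posterior weight over pairs where Idris is AO: 1/2.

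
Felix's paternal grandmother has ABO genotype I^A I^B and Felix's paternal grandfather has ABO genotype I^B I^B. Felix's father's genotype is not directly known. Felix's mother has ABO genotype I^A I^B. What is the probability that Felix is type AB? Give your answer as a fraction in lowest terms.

1/2

Felix's father's ABO genotype from I^A I^B × I^B I^B: 1/2 I^A I^B, 1/2 I^B I^B.
Crossing each possibility with the mother I^A I^B and summing P(type AB): 1/2·1/2 + 1/2·1/2 = 1/2.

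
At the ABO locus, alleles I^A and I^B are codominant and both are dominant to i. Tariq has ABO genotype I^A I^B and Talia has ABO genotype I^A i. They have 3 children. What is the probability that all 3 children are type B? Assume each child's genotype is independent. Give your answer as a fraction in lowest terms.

1/64

ABO cross I^A I^B × I^A i → 1/2 A, 1/4 B, 1/4 AB.
So P(type B) = 1/4 per child.
All 3 independent: (1/4)^3 = 1/64.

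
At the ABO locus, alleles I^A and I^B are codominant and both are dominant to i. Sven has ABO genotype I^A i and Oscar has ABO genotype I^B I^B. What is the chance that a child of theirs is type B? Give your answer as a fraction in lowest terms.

ABO cross I^A i × I^B I^B → offspring phenotypes: 1/2 B, 1/2 AB.
So P(type B) = 1/2.

1/2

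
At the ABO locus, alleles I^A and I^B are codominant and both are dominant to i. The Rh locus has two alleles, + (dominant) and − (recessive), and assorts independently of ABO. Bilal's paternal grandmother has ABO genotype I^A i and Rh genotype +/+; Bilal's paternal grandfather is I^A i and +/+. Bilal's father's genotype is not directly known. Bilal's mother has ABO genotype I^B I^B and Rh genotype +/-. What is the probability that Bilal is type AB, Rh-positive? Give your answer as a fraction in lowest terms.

Bilal's father's ABO genotype from I^A i × I^A i: 1/4 I^A I^A, 1/2 I^A i, 1/4 i i.
Crossing each possibility with the mother I^B I^B and summing P(type AB): 1/4·1 + 1/2·1/2 + 1/4·0 = 1/2.
Similarly for Rh via the father's Rh distribution: P(Rh+) = 1.
Independent loci: 1/2 × 1 = 1/2.

1/2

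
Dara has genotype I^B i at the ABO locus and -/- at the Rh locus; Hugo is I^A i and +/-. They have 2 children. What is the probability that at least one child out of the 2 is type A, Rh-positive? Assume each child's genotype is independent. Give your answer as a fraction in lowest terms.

15/64

ABO cross I^B i × I^A i → 1/4 O, 1/4 A, 1/4 B, 1/4 AB.
Rh cross -/- × +/- → 1/2 Rh+, 1/2 Rh-; so P(type A, Rh-positive) = 1/4 × 1/2 = 1/8 per child.
P(none) = (7/8)^2 = 49/64; P(at least one) = 1 − 49/64 = 15/64.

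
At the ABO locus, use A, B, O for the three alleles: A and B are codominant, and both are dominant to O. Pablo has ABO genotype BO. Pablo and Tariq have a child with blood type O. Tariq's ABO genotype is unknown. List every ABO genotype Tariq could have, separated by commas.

For each candidate genotype of Tariq, check whether crossing it with BO can produce every observed child phenotype.
  AA → possible child types {A, AB} ✗
  AB → possible child types {A, B, AB} ✗
  AO → possible child types {O, A, B, AB} ✓
  BB → possible child types {B} ✗
  BO → possible child types {O, B} ✓
  OO → possible child types {O, B} ✓

AO, BO, OO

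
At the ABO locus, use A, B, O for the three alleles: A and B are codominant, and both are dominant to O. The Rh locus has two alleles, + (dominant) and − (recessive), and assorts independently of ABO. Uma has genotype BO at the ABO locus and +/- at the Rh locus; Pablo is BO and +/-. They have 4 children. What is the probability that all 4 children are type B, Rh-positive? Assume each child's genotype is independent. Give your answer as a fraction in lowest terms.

6561/65536

ABO cross BO × BO → 1/4 O, 3/4 B.
Rh cross +/- × +/- → 3/4 Rh+, 1/4 Rh-; so P(type B, Rh-positive) = 3/4 × 3/4 = 9/16 per child.
All 4 independent: (9/16)^4 = 6561/65536.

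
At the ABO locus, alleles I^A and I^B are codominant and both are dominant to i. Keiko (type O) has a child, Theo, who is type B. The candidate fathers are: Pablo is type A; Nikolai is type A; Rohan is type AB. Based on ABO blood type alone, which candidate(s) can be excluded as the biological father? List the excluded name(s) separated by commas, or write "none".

A candidate is excluded only if no genotype consistent with his phenotype could produce a type B child with a type O mother.
Pablo (type A): no genotype consistent with that phenotype can produce a type-B child with a type-O mother.
Nikolai (type A): no genotype consistent with that phenotype can produce a type-B child with a type-O mother.

Pablo, Nikolai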